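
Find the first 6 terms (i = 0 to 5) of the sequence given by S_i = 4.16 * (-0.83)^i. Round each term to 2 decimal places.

This is a geometric sequence.
i=0: S_0 = 4.16 * (-0.83)^0 = 4.16
i=1: S_1 = 4.16 * (-0.83)^1 ≈ -3.45
i=2: S_2 = 4.16 * (-0.83)^2 ≈ 2.87
i=3: S_3 = 4.16 * (-0.83)^3 ≈ -2.38
i=4: S_4 = 4.16 * (-0.83)^4 ≈ 1.97
i=5: S_5 = 4.16 * (-0.83)^5 ≈ -1.64
The first 6 terms are: [4.16, -3.45, 2.87, -2.38, 1.97, -1.64]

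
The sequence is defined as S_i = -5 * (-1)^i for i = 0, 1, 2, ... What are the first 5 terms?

This is a geometric sequence.
i=0: S_0 = -5 * (-1)^0 = -5
i=1: S_1 = -5 * (-1)^1 = 5
i=2: S_2 = -5 * (-1)^2 = -5
i=3: S_3 = -5 * (-1)^3 = 5
i=4: S_4 = -5 * (-1)^4 = -5
The first 5 terms are: [-5, 5, -5, 5, -5]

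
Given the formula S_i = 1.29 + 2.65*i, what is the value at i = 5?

S_5 = 1.29 + 2.65*5 = 1.29 + 13.25 = 14.54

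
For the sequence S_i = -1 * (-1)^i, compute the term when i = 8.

S_8 = -1 * (-1)^8 = -1 * 1 = -1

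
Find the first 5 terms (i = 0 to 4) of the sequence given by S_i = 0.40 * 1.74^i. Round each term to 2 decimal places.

This is a geometric sequence.
i=0: S_0 = 0.4 * 1.74^0 = 0.4
i=1: S_1 = 0.4 * 1.74^1 ≈ 0.7
i=2: S_2 = 0.4 * 1.74^2 ≈ 1.21
i=3: S_3 = 0.4 * 1.74^3 ≈ 2.11
i=4: S_4 = 0.4 * 1.74^4 ≈ 3.67
The first 5 terms are: [0.4, 0.7, 1.21, 2.11, 3.67]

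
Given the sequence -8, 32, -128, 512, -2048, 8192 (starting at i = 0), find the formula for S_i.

Check ratios: 32 / -8 = -4.0
Common ratio r = -4.
First term a = -8.
Formula: S_i = -8 * (-4)^i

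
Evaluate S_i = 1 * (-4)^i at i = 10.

S_10 = 1 * (-4)^10 = 1 * 1048576 = 1048576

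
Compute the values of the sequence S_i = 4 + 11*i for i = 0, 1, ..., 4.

This is an arithmetic sequence.
i=0: S_0 = 4 + 11*0 = 4
i=1: S_1 = 4 + 11*1 = 15
i=2: S_2 = 4 + 11*2 = 26
i=3: S_3 = 4 + 11*3 = 37
i=4: S_4 = 4 + 11*4 = 48
The first 5 terms are: [4, 15, 26, 37, 48]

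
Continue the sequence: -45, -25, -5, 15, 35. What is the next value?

Differences: -25 - -45 = 20
This is an arithmetic sequence with common difference d = 20.
Next term = 35 + 20 = 55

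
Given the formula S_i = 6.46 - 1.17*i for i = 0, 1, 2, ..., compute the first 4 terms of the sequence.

This is an arithmetic sequence.
i=0: S_0 = 6.46 + -1.17*0 = 6.46
i=1: S_1 = 6.46 + -1.17*1 = 5.29
i=2: S_2 = 6.46 + -1.17*2 = 4.12
i=3: S_3 = 6.46 + -1.17*3 = 2.95
The first 4 terms are: [6.46, 5.29, 4.12, 2.95]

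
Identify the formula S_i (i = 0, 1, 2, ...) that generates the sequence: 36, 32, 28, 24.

Check differences: 32 - 36 = -4
28 - 32 = -4
Common difference d = -4.
First term a = 36.
Formula: S_i = 36 - 4*i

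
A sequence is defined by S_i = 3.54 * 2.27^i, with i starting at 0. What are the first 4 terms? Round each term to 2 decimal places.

This is a geometric sequence.
i=0: S_0 = 3.54 * 2.27^0 = 3.54
i=1: S_1 = 3.54 * 2.27^1 ≈ 8.04
i=2: S_2 = 3.54 * 2.27^2 ≈ 18.24
i=3: S_3 = 3.54 * 2.27^3 ≈ 41.41
The first 4 terms are: [3.54, 8.04, 18.24, 41.41]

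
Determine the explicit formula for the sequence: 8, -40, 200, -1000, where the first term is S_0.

Check ratios: -40 / 8 = -5.0
Common ratio r = -5.
First term a = 8.
Formula: S_i = 8 * (-5)^i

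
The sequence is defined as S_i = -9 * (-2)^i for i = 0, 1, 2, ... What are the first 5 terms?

This is a geometric sequence.
i=0: S_0 = -9 * (-2)^0 = -9
i=1: S_1 = -9 * (-2)^1 = 18
i=2: S_2 = -9 * (-2)^2 = -36
i=3: S_3 = -9 * (-2)^3 = 72
i=4: S_4 = -9 * (-2)^4 = -144
The first 5 terms are: [-9, 18, -36, 72, -144]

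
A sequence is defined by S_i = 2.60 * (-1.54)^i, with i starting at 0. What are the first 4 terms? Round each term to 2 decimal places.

This is a geometric sequence.
i=0: S_0 = 2.6 * (-1.54)^0 = 2.6
i=1: S_1 = 2.6 * (-1.54)^1 ≈ -4.0
i=2: S_2 = 2.6 * (-1.54)^2 ≈ 6.17
i=3: S_3 = 2.6 * (-1.54)^3 ≈ -9.5
The first 4 terms are: [2.6, -4.0, 6.17, -9.5]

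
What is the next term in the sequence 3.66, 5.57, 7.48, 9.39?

Differences: 5.57 - 3.66 = 1.91
This is an arithmetic sequence with common difference d = 1.91.
Next term = 9.39 + 1.91 = 11.3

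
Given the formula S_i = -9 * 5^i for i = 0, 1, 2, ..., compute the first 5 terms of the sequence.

This is a geometric sequence.
i=0: S_0 = -9 * 5^0 = -9
i=1: S_1 = -9 * 5^1 = -45
i=2: S_2 = -9 * 5^2 = -225
i=3: S_3 = -9 * 5^3 = -1125
i=4: S_4 = -9 * 5^4 = -5625
The first 5 terms are: [-9, -45, -225, -1125, -5625]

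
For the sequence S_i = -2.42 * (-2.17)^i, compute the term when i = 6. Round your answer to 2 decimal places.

S_6 = -2.42 * (-2.17)^6 ≈ -2.42 * 104.4139 ≈ -252.68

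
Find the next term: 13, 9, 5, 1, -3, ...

Differences: 9 - 13 = -4
This is an arithmetic sequence with common difference d = -4.
Next term = -3 + -4 = -7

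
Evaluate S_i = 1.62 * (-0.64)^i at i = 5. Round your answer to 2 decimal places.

S_5 = 1.62 * (-0.64)^5 ≈ 1.62 * -0.1074 ≈ -0.17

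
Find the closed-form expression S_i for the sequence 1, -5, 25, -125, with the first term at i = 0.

Check ratios: -5 / 1 = -5.0
Common ratio r = -5.
First term a = 1.
Formula: S_i = 1 * (-5)^i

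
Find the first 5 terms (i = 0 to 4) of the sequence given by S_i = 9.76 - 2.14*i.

This is an arithmetic sequence.
i=0: S_0 = 9.76 + -2.14*0 = 9.76
i=1: S_1 = 9.76 + -2.14*1 = 7.62
i=2: S_2 = 9.76 + -2.14*2 = 5.48
i=3: S_3 = 9.76 + -2.14*3 = 3.34
i=4: S_4 = 9.76 + -2.14*4 = 1.2
The first 5 terms are: [9.76, 7.62, 5.48, 3.34, 1.2]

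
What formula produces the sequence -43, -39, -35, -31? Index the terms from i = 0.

Check differences: -39 - -43 = 4
-35 - -39 = 4
Common difference d = 4.
First term a = -43.
Formula: S_i = -43 + 4*i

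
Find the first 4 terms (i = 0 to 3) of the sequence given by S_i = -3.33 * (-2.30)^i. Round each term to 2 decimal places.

This is a geometric sequence.
i=0: S_0 = -3.33 * (-2.3)^0 = -3.33
i=1: S_1 = -3.33 * (-2.3)^1 ≈ 7.66
i=2: S_2 = -3.33 * (-2.3)^2 ≈ -17.62
i=3: S_3 = -3.33 * (-2.3)^3 ≈ 40.52
The first 4 terms are: [-3.33, 7.66, -17.62, 40.52]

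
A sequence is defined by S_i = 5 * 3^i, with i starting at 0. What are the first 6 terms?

This is a geometric sequence.
i=0: S_0 = 5 * 3^0 = 5
i=1: S_1 = 5 * 3^1 = 15
i=2: S_2 = 5 * 3^2 = 45
i=3: S_3 = 5 * 3^3 = 135
i=4: S_4 = 5 * 3^4 = 405
i=5: S_5 = 5 * 3^5 = 1215
The first 6 terms are: [5, 15, 45, 135, 405, 1215]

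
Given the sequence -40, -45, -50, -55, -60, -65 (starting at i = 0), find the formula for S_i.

Check differences: -45 - -40 = -5
-50 - -45 = -5
Common difference d = -5.
First term a = -40.
Formula: S_i = -40 - 5*i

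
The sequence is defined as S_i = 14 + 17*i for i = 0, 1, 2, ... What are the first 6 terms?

This is an arithmetic sequence.
i=0: S_0 = 14 + 17*0 = 14
i=1: S_1 = 14 + 17*1 = 31
i=2: S_2 = 14 + 17*2 = 48
i=3: S_3 = 14 + 17*3 = 65
i=4: S_4 = 14 + 17*4 = 82
i=5: S_5 = 14 + 17*5 = 99
The first 6 terms are: [14, 31, 48, 65, 82, 99]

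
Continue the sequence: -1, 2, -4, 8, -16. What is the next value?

Ratios: 2 / -1 = -2.0
This is a geometric sequence with common ratio r = -2.
Next term = -16 * -2 = 32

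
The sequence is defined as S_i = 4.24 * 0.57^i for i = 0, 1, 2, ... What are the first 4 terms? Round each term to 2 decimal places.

This is a geometric sequence.
i=0: S_0 = 4.24 * 0.57^0 = 4.24
i=1: S_1 = 4.24 * 0.57^1 ≈ 2.42
i=2: S_2 = 4.24 * 0.57^2 ≈ 1.38
i=3: S_3 = 4.24 * 0.57^3 ≈ 0.79
The first 4 terms are: [4.24, 2.42, 1.38, 0.79]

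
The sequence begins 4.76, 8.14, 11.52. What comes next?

Differences: 8.14 - 4.76 = 3.38
This is an arithmetic sequence with common difference d = 3.38.
Next term = 11.52 + 3.38 = 14.9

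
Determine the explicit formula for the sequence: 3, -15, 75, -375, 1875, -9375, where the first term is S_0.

Check ratios: -15 / 3 = -5.0
Common ratio r = -5.
First term a = 3.
Formula: S_i = 3 * (-5)^i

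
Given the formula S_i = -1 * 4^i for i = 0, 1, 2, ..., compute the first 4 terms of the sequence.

This is a geometric sequence.
i=0: S_0 = -1 * 4^0 = -1
i=1: S_1 = -1 * 4^1 = -4
i=2: S_2 = -1 * 4^2 = -16
i=3: S_3 = -1 * 4^3 = -64
The first 4 terms are: [-1, -4, -16, -64]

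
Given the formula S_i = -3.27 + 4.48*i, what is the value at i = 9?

S_9 = -3.27 + 4.48*9 = -3.27 + 40.32 = 37.05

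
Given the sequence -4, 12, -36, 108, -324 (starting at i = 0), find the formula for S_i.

Check ratios: 12 / -4 = -3.0
Common ratio r = -3.
First term a = -4.
Formula: S_i = -4 * (-3)^i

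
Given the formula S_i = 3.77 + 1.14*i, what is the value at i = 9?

S_9 = 3.77 + 1.14*9 = 3.77 + 10.26 = 14.03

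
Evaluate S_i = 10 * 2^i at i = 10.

S_10 = 10 * 2^10 = 10 * 1024 = 10240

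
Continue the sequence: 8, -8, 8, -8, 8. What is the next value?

Ratios: -8 / 8 = -1.0
This is a geometric sequence with common ratio r = -1.
Next term = 8 * -1 = -8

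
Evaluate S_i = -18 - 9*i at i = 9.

S_9 = -18 + -9*9 = -18 + -81 = -99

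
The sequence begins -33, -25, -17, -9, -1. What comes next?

Differences: -25 - -33 = 8
This is an arithmetic sequence with common difference d = 8.
Next term = -1 + 8 = 7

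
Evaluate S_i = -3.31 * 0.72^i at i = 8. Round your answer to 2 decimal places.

S_8 = -3.31 * 0.72^8 ≈ -3.31 * 0.0722 ≈ -0.24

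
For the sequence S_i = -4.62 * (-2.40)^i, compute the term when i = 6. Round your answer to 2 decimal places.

S_6 = -4.62 * (-2.4)^6 ≈ -4.62 * 191.103 ≈ -882.9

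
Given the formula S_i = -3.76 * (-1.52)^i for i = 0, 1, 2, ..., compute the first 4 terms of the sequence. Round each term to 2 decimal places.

This is a geometric sequence.
i=0: S_0 = -3.76 * (-1.52)^0 = -3.76
i=1: S_1 = -3.76 * (-1.52)^1 ≈ 5.72
i=2: S_2 = -3.76 * (-1.52)^2 ≈ -8.69
i=3: S_3 = -3.76 * (-1.52)^3 ≈ 13.2
The first 4 terms are: [-3.76, 5.72, -8.69, 13.2]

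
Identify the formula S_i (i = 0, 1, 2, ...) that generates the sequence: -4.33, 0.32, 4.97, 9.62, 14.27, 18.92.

Check differences: 0.32 - -4.33 = 4.65
4.97 - 0.32 = 4.65
Common difference d = 4.65.
First term a = -4.33.
Formula: S_i = -4.33 + 4.65*i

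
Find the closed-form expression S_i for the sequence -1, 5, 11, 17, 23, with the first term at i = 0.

Check differences: 5 - -1 = 6
11 - 5 = 6
Common difference d = 6.
First term a = -1.
Formula: S_i = -1 + 6*i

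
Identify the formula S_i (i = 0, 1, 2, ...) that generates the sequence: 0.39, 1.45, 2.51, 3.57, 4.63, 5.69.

Check differences: 1.45 - 0.39 = 1.06
2.51 - 1.45 = 1.06
Common difference d = 1.06.
First term a = 0.39.
Formula: S_i = 0.39 + 1.06*i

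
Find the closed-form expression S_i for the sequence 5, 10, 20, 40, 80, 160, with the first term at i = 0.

Check ratios: 10 / 5 = 2.0
Common ratio r = 2.
First term a = 5.
Formula: S_i = 5 * 2^i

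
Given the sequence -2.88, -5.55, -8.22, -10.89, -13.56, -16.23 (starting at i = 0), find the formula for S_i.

Check differences: -5.55 - -2.88 = -2.67
-8.22 - -5.55 = -2.67
Common difference d = -2.67.
First term a = -2.88.
Formula: S_i = -2.88 - 2.67*i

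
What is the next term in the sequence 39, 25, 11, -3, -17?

Differences: 25 - 39 = -14
This is an arithmetic sequence with common difference d = -14.
Next term = -17 + -14 = -31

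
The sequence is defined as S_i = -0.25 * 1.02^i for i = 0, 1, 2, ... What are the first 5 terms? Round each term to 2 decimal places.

This is a geometric sequence.
i=0: S_0 = -0.25 * 1.02^0 = -0.25
i=1: S_1 = -0.25 * 1.02^1 ≈ -0.26
i=2: S_2 = -0.25 * 1.02^2 ≈ -0.26
i=3: S_3 = -0.25 * 1.02^3 ≈ -0.27
i=4: S_4 = -0.25 * 1.02^4 ≈ -0.27
The first 5 terms are: [-0.25, -0.26, -0.26, -0.27, -0.27]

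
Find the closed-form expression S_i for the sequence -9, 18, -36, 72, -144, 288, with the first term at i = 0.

Check ratios: 18 / -9 = -2.0
Common ratio r = -2.
First term a = -9.
Formula: S_i = -9 * (-2)^i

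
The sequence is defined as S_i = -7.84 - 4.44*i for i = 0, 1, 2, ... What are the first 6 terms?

This is an arithmetic sequence.
i=0: S_0 = -7.84 + -4.44*0 = -7.84
i=1: S_1 = -7.84 + -4.44*1 = -12.28
i=2: S_2 = -7.84 + -4.44*2 = -16.72
i=3: S_3 = -7.84 + -4.44*3 = -21.16
i=4: S_4 = -7.84 + -4.44*4 = -25.6
i=5: S_5 = -7.84 + -4.44*5 = -30.04
The first 6 terms are: [-7.84, -12.28, -16.72, -21.16, -25.6, -30.04]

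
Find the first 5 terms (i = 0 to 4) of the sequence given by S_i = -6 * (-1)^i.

This is a geometric sequence.
i=0: S_0 = -6 * (-1)^0 = -6
i=1: S_1 = -6 * (-1)^1 = 6
i=2: S_2 = -6 * (-1)^2 = -6
i=3: S_3 = -6 * (-1)^3 = 6
i=4: S_4 = -6 * (-1)^4 = -6
The first 5 terms are: [-6, 6, -6, 6, -6]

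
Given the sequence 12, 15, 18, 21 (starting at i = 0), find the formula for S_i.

Check differences: 15 - 12 = 3
18 - 15 = 3
Common difference d = 3.
First term a = 12.
Formula: S_i = 12 + 3*i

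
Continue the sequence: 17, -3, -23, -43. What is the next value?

Differences: -3 - 17 = -20
This is an arithmetic sequence with common difference d = -20.
Next term = -43 + -20 = -63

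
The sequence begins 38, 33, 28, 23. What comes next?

Differences: 33 - 38 = -5
This is an arithmetic sequence with common difference d = -5.
Next term = 23 + -5 = 18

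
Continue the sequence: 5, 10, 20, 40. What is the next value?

Ratios: 10 / 5 = 2.0
This is a geometric sequence with common ratio r = 2.
Next term = 40 * 2 = 80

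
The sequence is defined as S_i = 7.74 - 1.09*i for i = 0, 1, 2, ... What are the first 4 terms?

This is an arithmetic sequence.
i=0: S_0 = 7.74 + -1.09*0 = 7.74
i=1: S_1 = 7.74 + -1.09*1 = 6.65
i=2: S_2 = 7.74 + -1.09*2 = 5.56
i=3: S_3 = 7.74 + -1.09*3 = 4.47
The first 4 terms are: [7.74, 6.65, 5.56, 4.47]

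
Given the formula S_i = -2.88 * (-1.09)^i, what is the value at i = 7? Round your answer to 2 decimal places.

S_7 = -2.88 * (-1.09)^7 ≈ -2.88 * -1.828 ≈ 5.26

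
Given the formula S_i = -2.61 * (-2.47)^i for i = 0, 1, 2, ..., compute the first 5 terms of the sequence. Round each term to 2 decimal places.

This is a geometric sequence.
i=0: S_0 = -2.61 * (-2.47)^0 = -2.61
i=1: S_1 = -2.61 * (-2.47)^1 ≈ 6.45
i=2: S_2 = -2.61 * (-2.47)^2 ≈ -15.92
i=3: S_3 = -2.61 * (-2.47)^3 ≈ 39.33
i=4: S_4 = -2.61 * (-2.47)^4 ≈ -97.15
The first 5 terms are: [-2.61, 6.45, -15.92, 39.33, -97.15]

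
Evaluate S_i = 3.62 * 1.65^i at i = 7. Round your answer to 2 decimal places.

S_7 = 3.62 * 1.65^7 ≈ 3.62 * 33.2957 ≈ 120.53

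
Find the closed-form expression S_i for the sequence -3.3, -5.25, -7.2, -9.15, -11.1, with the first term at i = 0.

Check differences: -5.25 - -3.3 = -1.95
-7.2 - -5.25 = -1.95
Common difference d = -1.95.
First term a = -3.3.
Formula: S_i = -3.30 - 1.95*i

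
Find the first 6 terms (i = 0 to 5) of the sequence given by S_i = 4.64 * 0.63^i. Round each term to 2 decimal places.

This is a geometric sequence.
i=0: S_0 = 4.64 * 0.63^0 = 4.64
i=1: S_1 = 4.64 * 0.63^1 ≈ 2.92
i=2: S_2 = 4.64 * 0.63^2 ≈ 1.84
i=3: S_3 = 4.64 * 0.63^3 ≈ 1.16
i=4: S_4 = 4.64 * 0.63^4 ≈ 0.73
i=5: S_5 = 4.64 * 0.63^5 ≈ 0.46
The first 6 terms are: [4.64, 2.92, 1.84, 1.16, 0.73, 0.46]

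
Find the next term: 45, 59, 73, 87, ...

Differences: 59 - 45 = 14
This is an arithmetic sequence with common difference d = 14.
Next term = 87 + 14 = 101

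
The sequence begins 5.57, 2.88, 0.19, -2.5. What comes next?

Differences: 2.88 - 5.57 = -2.69
This is an arithmetic sequence with common difference d = -2.69.
Next term = -2.5 + -2.69 = -5.19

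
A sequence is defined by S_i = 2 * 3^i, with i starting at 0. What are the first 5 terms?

This is a geometric sequence.
i=0: S_0 = 2 * 3^0 = 2
i=1: S_1 = 2 * 3^1 = 6
i=2: S_2 = 2 * 3^2 = 18
i=3: S_3 = 2 * 3^3 = 54
i=4: S_4 = 2 * 3^4 = 162
The first 5 terms are: [2, 6, 18, 54, 162]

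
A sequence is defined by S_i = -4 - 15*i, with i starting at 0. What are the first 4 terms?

This is an arithmetic sequence.
i=0: S_0 = -4 + -15*0 = -4
i=1: S_1 = -4 + -15*1 = -19
i=2: S_2 = -4 + -15*2 = -34
i=3: S_3 = -4 + -15*3 = -49
The first 4 terms are: [-4, -19, -34, -49]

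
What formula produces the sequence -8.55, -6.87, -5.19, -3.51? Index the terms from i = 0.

Check differences: -6.87 - -8.55 = 1.68
-5.19 - -6.87 = 1.68
Common difference d = 1.68.
First term a = -8.55.
Formula: S_i = -8.55 + 1.68*i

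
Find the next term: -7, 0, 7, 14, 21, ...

Differences: 0 - -7 = 7
This is an arithmetic sequence with common difference d = 7.
Next term = 21 + 7 = 28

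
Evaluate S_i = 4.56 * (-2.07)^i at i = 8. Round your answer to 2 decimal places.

S_8 = 4.56 * (-2.07)^8 ≈ 4.56 * 337.1031 ≈ 1537.19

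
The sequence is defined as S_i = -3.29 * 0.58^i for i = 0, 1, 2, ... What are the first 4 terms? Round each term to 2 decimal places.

This is a geometric sequence.
i=0: S_0 = -3.29 * 0.58^0 = -3.29
i=1: S_1 = -3.29 * 0.58^1 ≈ -1.91
i=2: S_2 = -3.29 * 0.58^2 ≈ -1.11
i=3: S_3 = -3.29 * 0.58^3 ≈ -0.64
The first 4 terms are: [-3.29, -1.91, -1.11, -0.64]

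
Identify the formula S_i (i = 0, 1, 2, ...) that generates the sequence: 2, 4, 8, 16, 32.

Check ratios: 4 / 2 = 2.0
Common ratio r = 2.
First term a = 2.
Formula: S_i = 2 * 2^i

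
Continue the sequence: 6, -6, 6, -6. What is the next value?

Ratios: -6 / 6 = -1.0
This is a geometric sequence with common ratio r = -1.
Next term = -6 * -1 = 6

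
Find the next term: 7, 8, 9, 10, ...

Differences: 8 - 7 = 1
This is an arithmetic sequence with common difference d = 1.
Next term = 10 + 1 = 11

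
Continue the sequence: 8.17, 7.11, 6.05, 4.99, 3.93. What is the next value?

Differences: 7.11 - 8.17 = -1.06
This is an arithmetic sequence with common difference d = -1.06.
Next term = 3.93 + -1.06 = 2.87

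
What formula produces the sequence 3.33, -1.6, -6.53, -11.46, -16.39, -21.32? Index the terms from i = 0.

Check differences: -1.6 - 3.33 = -4.93
-6.53 - -1.6 = -4.93
Common difference d = -4.93.
First term a = 3.33.
Formula: S_i = 3.33 - 4.93*i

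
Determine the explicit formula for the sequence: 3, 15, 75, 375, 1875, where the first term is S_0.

Check ratios: 15 / 3 = 5.0
Common ratio r = 5.
First term a = 3.
Formula: S_i = 3 * 5^i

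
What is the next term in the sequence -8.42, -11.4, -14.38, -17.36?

Differences: -11.4 - -8.42 = -2.98
This is an arithmetic sequence with common difference d = -2.98.
Next term = -17.36 + -2.98 = -20.34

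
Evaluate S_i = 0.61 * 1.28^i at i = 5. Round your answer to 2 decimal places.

S_5 = 0.61 * 1.28^5 ≈ 0.61 * 3.436 ≈ 2.1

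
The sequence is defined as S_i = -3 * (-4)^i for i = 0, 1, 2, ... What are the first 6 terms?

This is a geometric sequence.
i=0: S_0 = -3 * (-4)^0 = -3
i=1: S_1 = -3 * (-4)^1 = 12
i=2: S_2 = -3 * (-4)^2 = -48
i=3: S_3 = -3 * (-4)^3 = 192
i=4: S_4 = -3 * (-4)^4 = -768
i=5: S_5 = -3 * (-4)^5 = 3072
The first 6 terms are: [-3, 12, -48, 192, -768, 3072]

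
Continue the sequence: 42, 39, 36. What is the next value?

Differences: 39 - 42 = -3
This is an arithmetic sequence with common difference d = -3.
Next term = 36 + -3 = 33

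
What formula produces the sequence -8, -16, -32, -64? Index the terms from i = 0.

Check ratios: -16 / -8 = 2.0
Common ratio r = 2.
First term a = -8.
Formula: S_i = -8 * 2^i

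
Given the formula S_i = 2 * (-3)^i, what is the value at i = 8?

S_8 = 2 * (-3)^8 = 2 * 6561 = 13122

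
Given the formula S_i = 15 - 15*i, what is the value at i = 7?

S_7 = 15 + -15*7 = 15 + -105 = -90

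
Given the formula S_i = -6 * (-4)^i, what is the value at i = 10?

S_10 = -6 * (-4)^10 = -6 * 1048576 = -6291456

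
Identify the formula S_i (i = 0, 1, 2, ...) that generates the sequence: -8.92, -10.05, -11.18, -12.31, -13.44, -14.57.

Check differences: -10.05 - -8.92 = -1.13
-11.18 - -10.05 = -1.13
Common difference d = -1.13.
First term a = -8.92.
Formula: S_i = -8.92 - 1.13*i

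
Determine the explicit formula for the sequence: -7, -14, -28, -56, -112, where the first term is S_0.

Check ratios: -14 / -7 = 2.0
Common ratio r = 2.
First term a = -7.
Formula: S_i = -7 * 2^i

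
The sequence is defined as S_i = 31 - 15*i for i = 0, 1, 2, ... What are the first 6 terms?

This is an arithmetic sequence.
i=0: S_0 = 31 + -15*0 = 31
i=1: S_1 = 31 + -15*1 = 16
i=2: S_2 = 31 + -15*2 = 1
i=3: S_3 = 31 + -15*3 = -14
i=4: S_4 = 31 + -15*4 = -29
i=5: S_5 = 31 + -15*5 = -44
The first 6 terms are: [31, 16, 1, -14, -29, -44]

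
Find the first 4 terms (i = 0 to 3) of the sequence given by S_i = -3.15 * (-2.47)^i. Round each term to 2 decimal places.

This is a geometric sequence.
i=0: S_0 = -3.15 * (-2.47)^0 = -3.15
i=1: S_1 = -3.15 * (-2.47)^1 ≈ 7.78
i=2: S_2 = -3.15 * (-2.47)^2 ≈ -19.22
i=3: S_3 = -3.15 * (-2.47)^3 ≈ 47.47
The first 4 terms are: [-3.15, 7.78, -19.22, 47.47]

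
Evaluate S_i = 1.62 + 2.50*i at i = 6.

S_6 = 1.62 + 2.5*6 = 1.62 + 15.0 = 16.62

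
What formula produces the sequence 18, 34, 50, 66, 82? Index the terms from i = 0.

Check differences: 34 - 18 = 16
50 - 34 = 16
Common difference d = 16.
First term a = 18.
Formula: S_i = 18 + 16*i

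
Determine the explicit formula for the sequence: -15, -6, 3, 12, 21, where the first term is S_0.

Check differences: -6 - -15 = 9
3 - -6 = 9
Common difference d = 9.
First term a = -15.
Formula: S_i = -15 + 9*i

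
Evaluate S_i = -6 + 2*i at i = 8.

S_8 = -6 + 2*8 = -6 + 16 = 10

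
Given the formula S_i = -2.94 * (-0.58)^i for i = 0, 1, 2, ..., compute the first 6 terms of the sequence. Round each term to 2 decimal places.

This is a geometric sequence.
i=0: S_0 = -2.94 * (-0.58)^0 = -2.94
i=1: S_1 = -2.94 * (-0.58)^1 ≈ 1.71
i=2: S_2 = -2.94 * (-0.58)^2 ≈ -0.99
i=3: S_3 = -2.94 * (-0.58)^3 ≈ 0.57
i=4: S_4 = -2.94 * (-0.58)^4 ≈ -0.33
i=5: S_5 = -2.94 * (-0.58)^5 ≈ 0.19
The first 6 terms are: [-2.94, 1.71, -0.99, 0.57, -0.33, 0.19]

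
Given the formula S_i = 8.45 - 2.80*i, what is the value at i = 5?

S_5 = 8.45 + -2.8*5 = 8.45 + -14.0 = -5.55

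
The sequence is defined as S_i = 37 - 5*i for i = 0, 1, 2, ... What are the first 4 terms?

This is an arithmetic sequence.
i=0: S_0 = 37 + -5*0 = 37
i=1: S_1 = 37 + -5*1 = 32
i=2: S_2 = 37 + -5*2 = 27
i=3: S_3 = 37 + -5*3 = 22
The first 4 terms are: [37, 32, 27, 22]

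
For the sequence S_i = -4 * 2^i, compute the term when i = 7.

S_7 = -4 * 2^7 = -4 * 128 = -512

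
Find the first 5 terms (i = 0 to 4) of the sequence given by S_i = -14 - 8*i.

This is an arithmetic sequence.
i=0: S_0 = -14 + -8*0 = -14
i=1: S_1 = -14 + -8*1 = -22
i=2: S_2 = -14 + -8*2 = -30
i=3: S_3 = -14 + -8*3 = -38
i=4: S_4 = -14 + -8*4 = -46
The first 5 terms are: [-14, -22, -30, -38, -46]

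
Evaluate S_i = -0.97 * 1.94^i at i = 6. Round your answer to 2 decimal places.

S_6 = -0.97 * 1.94^6 ≈ -0.97 * 53.3102 ≈ -51.71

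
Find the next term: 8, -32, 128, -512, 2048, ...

Ratios: -32 / 8 = -4.0
This is a geometric sequence with common ratio r = -4.
Next term = 2048 * -4 = -8192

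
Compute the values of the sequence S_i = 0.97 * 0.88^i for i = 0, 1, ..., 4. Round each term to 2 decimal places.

This is a geometric sequence.
i=0: S_0 = 0.97 * 0.88^0 = 0.97
i=1: S_1 = 0.97 * 0.88^1 ≈ 0.85
i=2: S_2 = 0.97 * 0.88^2 ≈ 0.75
i=3: S_3 = 0.97 * 0.88^3 ≈ 0.66
i=4: S_4 = 0.97 * 0.88^4 ≈ 0.58
The first 5 terms are: [0.97, 0.85, 0.75, 0.66, 0.58]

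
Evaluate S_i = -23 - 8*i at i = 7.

S_7 = -23 + -8*7 = -23 + -56 = -79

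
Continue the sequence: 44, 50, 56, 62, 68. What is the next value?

Differences: 50 - 44 = 6
This is an arithmetic sequence with common difference d = 6.
Next term = 68 + 6 = 74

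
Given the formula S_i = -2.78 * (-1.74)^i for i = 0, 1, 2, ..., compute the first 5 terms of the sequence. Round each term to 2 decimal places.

This is a geometric sequence.
i=0: S_0 = -2.78 * (-1.74)^0 = -2.78
i=1: S_1 = -2.78 * (-1.74)^1 ≈ 4.84
i=2: S_2 = -2.78 * (-1.74)^2 ≈ -8.42
i=3: S_3 = -2.78 * (-1.74)^3 ≈ 14.65
i=4: S_4 = -2.78 * (-1.74)^4 ≈ -25.48
The first 5 terms are: [-2.78, 4.84, -8.42, 14.65, -25.48]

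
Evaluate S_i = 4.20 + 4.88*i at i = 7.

S_7 = 4.2 + 4.88*7 = 4.2 + 34.16 = 38.36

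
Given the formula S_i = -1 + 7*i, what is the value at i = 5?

S_5 = -1 + 7*5 = -1 + 35 = 34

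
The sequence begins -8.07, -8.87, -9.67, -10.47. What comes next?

Differences: -8.87 - -8.07 = -0.8
This is an arithmetic sequence with common difference d = -0.8.
Next term = -10.47 + -0.8 = -11.27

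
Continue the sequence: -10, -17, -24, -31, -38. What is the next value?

Differences: -17 - -10 = -7
This is an arithmetic sequence with common difference d = -7.
Next term = -38 + -7 = -45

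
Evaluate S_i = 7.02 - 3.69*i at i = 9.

S_9 = 7.02 + -3.69*9 = 7.02 + -33.21 = -26.19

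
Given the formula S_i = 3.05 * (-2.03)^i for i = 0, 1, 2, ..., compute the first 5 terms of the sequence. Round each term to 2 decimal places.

This is a geometric sequence.
i=0: S_0 = 3.05 * (-2.03)^0 = 3.05
i=1: S_1 = 3.05 * (-2.03)^1 ≈ -6.19
i=2: S_2 = 3.05 * (-2.03)^2 ≈ 12.57
i=3: S_3 = 3.05 * (-2.03)^3 ≈ -25.51
i=4: S_4 = 3.05 * (-2.03)^4 ≈ 51.79
The first 5 terms are: [3.05, -6.19, 12.57, -25.51, 51.79]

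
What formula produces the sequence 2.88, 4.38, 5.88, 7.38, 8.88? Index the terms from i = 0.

Check differences: 4.38 - 2.88 = 1.5
5.88 - 4.38 = 1.5
Common difference d = 1.5.
First term a = 2.88.
Formula: S_i = 2.88 + 1.50*i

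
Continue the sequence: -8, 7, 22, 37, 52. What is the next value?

Differences: 7 - -8 = 15
This is an arithmetic sequence with common difference d = 15.
Next term = 52 + 15 = 67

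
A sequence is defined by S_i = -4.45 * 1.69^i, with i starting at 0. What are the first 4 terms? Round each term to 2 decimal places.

This is a geometric sequence.
i=0: S_0 = -4.45 * 1.69^0 = -4.45
i=1: S_1 = -4.45 * 1.69^1 ≈ -7.52
i=2: S_2 = -4.45 * 1.69^2 ≈ -12.71
i=3: S_3 = -4.45 * 1.69^3 ≈ -21.48
The first 4 terms are: [-4.45, -7.52, -12.71, -21.48]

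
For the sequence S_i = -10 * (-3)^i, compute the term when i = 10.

S_10 = -10 * (-3)^10 = -10 * 59049 = -590490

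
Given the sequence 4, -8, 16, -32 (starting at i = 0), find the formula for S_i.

Check ratios: -8 / 4 = -2.0
Common ratio r = -2.
First term a = 4.
Formula: S_i = 4 * (-2)^i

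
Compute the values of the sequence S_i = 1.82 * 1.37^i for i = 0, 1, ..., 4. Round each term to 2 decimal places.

This is a geometric sequence.
i=0: S_0 = 1.82 * 1.37^0 = 1.82
i=1: S_1 = 1.82 * 1.37^1 ≈ 2.49
i=2: S_2 = 1.82 * 1.37^2 ≈ 3.42
i=3: S_3 = 1.82 * 1.37^3 ≈ 4.68
i=4: S_4 = 1.82 * 1.37^4 ≈ 6.41
The first 5 terms are: [1.82, 2.49, 3.42, 4.68, 6.41]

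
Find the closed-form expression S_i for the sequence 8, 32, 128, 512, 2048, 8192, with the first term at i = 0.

Check ratios: 32 / 8 = 4.0
Common ratio r = 4.
First term a = 8.
Formula: S_i = 8 * 4^i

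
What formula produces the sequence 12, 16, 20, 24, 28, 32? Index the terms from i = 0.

Check differences: 16 - 12 = 4
20 - 16 = 4
Common difference d = 4.
First term a = 12.
Formula: S_i = 12 + 4*i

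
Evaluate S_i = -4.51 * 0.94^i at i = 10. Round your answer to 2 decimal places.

S_10 = -4.51 * 0.94^10 ≈ -4.51 * 0.5386 ≈ -2.43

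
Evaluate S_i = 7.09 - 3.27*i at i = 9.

S_9 = 7.09 + -3.27*9 = 7.09 + -29.43 = -22.34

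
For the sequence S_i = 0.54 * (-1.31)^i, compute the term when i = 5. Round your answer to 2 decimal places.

S_5 = 0.54 * (-1.31)^5 ≈ 0.54 * -3.8579 ≈ -2.08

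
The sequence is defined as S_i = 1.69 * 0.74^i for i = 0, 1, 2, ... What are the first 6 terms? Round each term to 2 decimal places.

This is a geometric sequence.
i=0: S_0 = 1.69 * 0.74^0 = 1.69
i=1: S_1 = 1.69 * 0.74^1 ≈ 1.25
i=2: S_2 = 1.69 * 0.74^2 ≈ 0.93
i=3: S_3 = 1.69 * 0.74^3 ≈ 0.68
i=4: S_4 = 1.69 * 0.74^4 ≈ 0.51
i=5: S_5 = 1.69 * 0.74^5 ≈ 0.38
The first 6 terms are: [1.69, 1.25, 0.93, 0.68, 0.51, 0.38]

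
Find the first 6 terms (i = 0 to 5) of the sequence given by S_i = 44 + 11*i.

This is an arithmetic sequence.
i=0: S_0 = 44 + 11*0 = 44
i=1: S_1 = 44 + 11*1 = 55
i=2: S_2 = 44 + 11*2 = 66
i=3: S_3 = 44 + 11*3 = 77
i=4: S_4 = 44 + 11*4 = 88
i=5: S_5 = 44 + 11*5 = 99
The first 6 terms are: [44, 55, 66, 77, 88, 99]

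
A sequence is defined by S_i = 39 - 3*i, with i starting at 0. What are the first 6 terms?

This is an arithmetic sequence.
i=0: S_0 = 39 + -3*0 = 39
i=1: S_1 = 39 + -3*1 = 36
i=2: S_2 = 39 + -3*2 = 33
i=3: S_3 = 39 + -3*3 = 30
i=4: S_4 = 39 + -3*4 = 27
i=5: S_5 = 39 + -3*5 = 24
The first 6 terms are: [39, 36, 33, 30, 27, 24]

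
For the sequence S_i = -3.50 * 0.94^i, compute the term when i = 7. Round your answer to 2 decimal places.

S_7 = -3.5 * 0.94^7 ≈ -3.5 * 0.6485 ≈ -2.27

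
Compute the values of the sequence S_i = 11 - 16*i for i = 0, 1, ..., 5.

This is an arithmetic sequence.
i=0: S_0 = 11 + -16*0 = 11
i=1: S_1 = 11 + -16*1 = -5
i=2: S_2 = 11 + -16*2 = -21
i=3: S_3 = 11 + -16*3 = -37
i=4: S_4 = 11 + -16*4 = -53
i=5: S_5 = 11 + -16*5 = -69
The first 6 terms are: [11, -5, -21, -37, -53, -69]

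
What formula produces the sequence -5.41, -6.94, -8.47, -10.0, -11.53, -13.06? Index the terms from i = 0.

Check differences: -6.94 - -5.41 = -1.53
-8.47 - -6.94 = -1.53
Common difference d = -1.53.
First term a = -5.41.
Formula: S_i = -5.41 - 1.53*i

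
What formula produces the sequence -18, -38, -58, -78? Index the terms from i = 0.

Check differences: -38 - -18 = -20
-58 - -38 = -20
Common difference d = -20.
First term a = -18.
Formula: S_i = -18 - 20*i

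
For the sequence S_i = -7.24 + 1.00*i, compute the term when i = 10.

S_10 = -7.24 + 1.0*10 = -7.24 + 10.0 = 2.76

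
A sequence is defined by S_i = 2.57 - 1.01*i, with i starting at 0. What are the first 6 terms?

This is an arithmetic sequence.
i=0: S_0 = 2.57 + -1.01*0 = 2.57
i=1: S_1 = 2.57 + -1.01*1 = 1.56
i=2: S_2 = 2.57 + -1.01*2 = 0.55
i=3: S_3 = 2.57 + -1.01*3 = -0.46
i=4: S_4 = 2.57 + -1.01*4 = -1.47
i=5: S_5 = 2.57 + -1.01*5 = -2.48
The first 6 terms are: [2.57, 1.56, 0.55, -0.46, -1.47, -2.48]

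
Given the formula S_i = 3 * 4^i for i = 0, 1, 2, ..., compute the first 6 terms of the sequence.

This is a geometric sequence.
i=0: S_0 = 3 * 4^0 = 3
i=1: S_1 = 3 * 4^1 = 12
i=2: S_2 = 3 * 4^2 = 48
i=3: S_3 = 3 * 4^3 = 192
i=4: S_4 = 3 * 4^4 = 768
i=5: S_5 = 3 * 4^5 = 3072
The first 6 terms are: [3, 12, 48, 192, 768, 3072]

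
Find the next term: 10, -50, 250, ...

Ratios: -50 / 10 = -5.0
This is a geometric sequence with common ratio r = -5.
Next term = 250 * -5 = -1250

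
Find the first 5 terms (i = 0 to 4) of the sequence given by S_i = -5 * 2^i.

This is a geometric sequence.
i=0: S_0 = -5 * 2^0 = -5
i=1: S_1 = -5 * 2^1 = -10
i=2: S_2 = -5 * 2^2 = -20
i=3: S_3 = -5 * 2^3 = -40
i=4: S_4 = -5 * 2^4 = -80
The first 5 terms are: [-5, -10, -20, -40, -80]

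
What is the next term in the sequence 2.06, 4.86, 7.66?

Differences: 4.86 - 2.06 = 2.8
This is an arithmetic sequence with common difference d = 2.8.
Next term = 7.66 + 2.8 = 10.46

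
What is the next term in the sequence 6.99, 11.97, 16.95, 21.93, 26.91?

Differences: 11.97 - 6.99 = 4.98
This is an arithmetic sequence with common difference d = 4.98.
Next term = 26.91 + 4.98 = 31.89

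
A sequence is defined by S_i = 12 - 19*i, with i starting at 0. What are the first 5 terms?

This is an arithmetic sequence.
i=0: S_0 = 12 + -19*0 = 12
i=1: S_1 = 12 + -19*1 = -7
i=2: S_2 = 12 + -19*2 = -26
i=3: S_3 = 12 + -19*3 = -45
i=4: S_4 = 12 + -19*4 = -64
The first 5 terms are: [12, -7, -26, -45, -64]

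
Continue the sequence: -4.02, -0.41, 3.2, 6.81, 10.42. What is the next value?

Differences: -0.41 - -4.02 = 3.61
This is an arithmetic sequence with common difference d = 3.61.
Next term = 10.42 + 3.61 = 14.03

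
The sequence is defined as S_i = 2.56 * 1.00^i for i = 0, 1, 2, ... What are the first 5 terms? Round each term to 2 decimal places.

This is a geometric sequence.
i=0: S_0 = 2.56 * 1.0^0 = 2.56
i=1: S_1 = 2.56 * 1.0^1 = 2.56
i=2: S_2 = 2.56 * 1.0^2 = 2.56
i=3: S_3 = 2.56 * 1.0^3 = 2.56
i=4: S_4 = 2.56 * 1.0^4 = 2.56
The first 5 terms are: [2.56, 2.56, 2.56, 2.56, 2.56]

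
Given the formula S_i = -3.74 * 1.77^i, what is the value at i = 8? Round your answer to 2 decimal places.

S_8 = -3.74 * 1.77^8 ≈ -3.74 * 96.3355 ≈ -360.29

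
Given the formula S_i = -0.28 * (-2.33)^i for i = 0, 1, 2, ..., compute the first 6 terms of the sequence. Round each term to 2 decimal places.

This is a geometric sequence.
i=0: S_0 = -0.28 * (-2.33)^0 = -0.28
i=1: S_1 = -0.28 * (-2.33)^1 ≈ 0.65
i=2: S_2 = -0.28 * (-2.33)^2 ≈ -1.52
i=3: S_3 = -0.28 * (-2.33)^3 ≈ 3.54
i=4: S_4 = -0.28 * (-2.33)^4 ≈ -8.25
i=5: S_5 = -0.28 * (-2.33)^5 ≈ 19.23
The first 6 terms are: [-0.28, 0.65, -1.52, 3.54, -8.25, 19.23]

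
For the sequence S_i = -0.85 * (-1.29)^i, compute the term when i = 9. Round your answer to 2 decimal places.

S_9 = -0.85 * (-1.29)^9 ≈ -0.85 * -9.8925 ≈ 8.41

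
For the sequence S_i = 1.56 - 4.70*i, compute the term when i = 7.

S_7 = 1.56 + -4.7*7 = 1.56 + -32.9 = -31.34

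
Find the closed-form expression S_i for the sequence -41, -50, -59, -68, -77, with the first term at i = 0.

Check differences: -50 - -41 = -9
-59 - -50 = -9
Common difference d = -9.
First term a = -41.
Formula: S_i = -41 - 9*i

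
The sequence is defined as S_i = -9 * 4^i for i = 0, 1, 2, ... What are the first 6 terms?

This is a geometric sequence.
i=0: S_0 = -9 * 4^0 = -9
i=1: S_1 = -9 * 4^1 = -36
i=2: S_2 = -9 * 4^2 = -144
i=3: S_3 = -9 * 4^3 = -576
i=4: S_4 = -9 * 4^4 = -2304
i=5: S_5 = -9 * 4^5 = -9216
The first 6 terms are: [-9, -36, -144, -576, -2304, -9216]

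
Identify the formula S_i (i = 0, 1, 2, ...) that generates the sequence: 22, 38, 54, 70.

Check differences: 38 - 22 = 16
54 - 38 = 16
Common difference d = 16.
First term a = 22.
Formula: S_i = 22 + 16*i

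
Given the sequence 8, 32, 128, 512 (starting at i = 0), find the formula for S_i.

Check ratios: 32 / 8 = 4.0
Common ratio r = 4.
First term a = 8.
Formula: S_i = 8 * 4^i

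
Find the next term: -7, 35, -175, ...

Ratios: 35 / -7 = -5.0
This is a geometric sequence with common ratio r = -5.
Next term = -175 * -5 = 875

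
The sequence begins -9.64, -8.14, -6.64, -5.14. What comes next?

Differences: -8.14 - -9.64 = 1.5
This is an arithmetic sequence with common difference d = 1.5.
Next term = -5.14 + 1.5 = -3.64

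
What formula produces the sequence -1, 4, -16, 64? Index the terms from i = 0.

Check ratios: 4 / -1 = -4.0
Common ratio r = -4.
First term a = -1.
Formula: S_i = -1 * (-4)^i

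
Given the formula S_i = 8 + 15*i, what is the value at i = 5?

S_5 = 8 + 15*5 = 8 + 75 = 83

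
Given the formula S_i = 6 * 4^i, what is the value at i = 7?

S_7 = 6 * 4^7 = 6 * 16384 = 98304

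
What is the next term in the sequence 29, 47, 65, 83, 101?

Differences: 47 - 29 = 18
This is an arithmetic sequence with common difference d = 18.
Next term = 101 + 18 = 119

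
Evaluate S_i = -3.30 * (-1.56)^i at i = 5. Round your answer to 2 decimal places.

S_5 = -3.3 * (-1.56)^5 ≈ -3.3 * -9.239 ≈ 30.49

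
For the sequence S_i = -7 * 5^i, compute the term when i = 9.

S_9 = -7 * 5^9 = -7 * 1953125 = -13671875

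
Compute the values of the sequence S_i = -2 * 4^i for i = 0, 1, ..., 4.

This is a geometric sequence.
i=0: S_0 = -2 * 4^0 = -2
i=1: S_1 = -2 * 4^1 = -8
i=2: S_2 = -2 * 4^2 = -32
i=3: S_3 = -2 * 4^3 = -128
i=4: S_4 = -2 * 4^4 = -512
The first 5 terms are: [-2, -8, -32, -128, -512]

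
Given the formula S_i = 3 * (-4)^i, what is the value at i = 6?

S_6 = 3 * (-4)^6 = 3 * 4096 = 12288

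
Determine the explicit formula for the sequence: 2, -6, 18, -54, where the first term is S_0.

Check ratios: -6 / 2 = -3.0
Common ratio r = -3.
First term a = 2.
Formula: S_i = 2 * (-3)^i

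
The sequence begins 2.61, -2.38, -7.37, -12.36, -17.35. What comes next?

Differences: -2.38 - 2.61 = -4.99
This is an arithmetic sequence with common difference d = -4.99.
Next term = -17.35 + -4.99 = -22.34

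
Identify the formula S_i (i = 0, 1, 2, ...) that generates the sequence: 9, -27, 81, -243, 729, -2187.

Check ratios: -27 / 9 = -3.0
Common ratio r = -3.
First term a = 9.
Formula: S_i = 9 * (-3)^i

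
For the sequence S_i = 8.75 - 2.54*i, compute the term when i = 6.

S_6 = 8.75 + -2.54*6 = 8.75 + -15.24 = -6.49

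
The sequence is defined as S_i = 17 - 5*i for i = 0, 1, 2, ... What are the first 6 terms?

This is an arithmetic sequence.
i=0: S_0 = 17 + -5*0 = 17
i=1: S_1 = 17 + -5*1 = 12
i=2: S_2 = 17 + -5*2 = 7
i=3: S_3 = 17 + -5*3 = 2
i=4: S_4 = 17 + -5*4 = -3
i=5: S_5 = 17 + -5*5 = -8
The first 6 terms are: [17, 12, 7, 2, -3, -8]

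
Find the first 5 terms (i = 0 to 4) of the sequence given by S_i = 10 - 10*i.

This is an arithmetic sequence.
i=0: S_0 = 10 + -10*0 = 10
i=1: S_1 = 10 + -10*1 = 0
i=2: S_2 = 10 + -10*2 = -10
i=3: S_3 = 10 + -10*3 = -20
i=4: S_4 = 10 + -10*4 = -30
The first 5 terms are: [10, 0, -10, -20, -30]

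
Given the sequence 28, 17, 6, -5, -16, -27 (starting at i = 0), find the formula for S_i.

Check differences: 17 - 28 = -11
6 - 17 = -11
Common difference d = -11.
First term a = 28.
Formula: S_i = 28 - 11*i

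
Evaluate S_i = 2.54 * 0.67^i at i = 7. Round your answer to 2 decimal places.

S_7 = 2.54 * 0.67^7 ≈ 2.54 * 0.0606 ≈ 0.15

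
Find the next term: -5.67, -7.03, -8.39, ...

Differences: -7.03 - -5.67 = -1.36
This is an arithmetic sequence with common difference d = -1.36.
Next term = -8.39 + -1.36 = -9.75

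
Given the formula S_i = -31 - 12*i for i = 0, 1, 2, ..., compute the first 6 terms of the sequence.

This is an arithmetic sequence.
i=0: S_0 = -31 + -12*0 = -31
i=1: S_1 = -31 + -12*1 = -43
i=2: S_2 = -31 + -12*2 = -55
i=3: S_3 = -31 + -12*3 = -67
i=4: S_4 = -31 + -12*4 = -79
i=5: S_5 = -31 + -12*5 = -91
The first 6 terms are: [-31, -43, -55, -67, -79, -91]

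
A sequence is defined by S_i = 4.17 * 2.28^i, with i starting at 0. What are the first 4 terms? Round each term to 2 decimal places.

This is a geometric sequence.
i=0: S_0 = 4.17 * 2.28^0 = 4.17
i=1: S_1 = 4.17 * 2.28^1 ≈ 9.51
i=2: S_2 = 4.17 * 2.28^2 ≈ 21.68
i=3: S_3 = 4.17 * 2.28^3 ≈ 49.42
The first 4 terms are: [4.17, 9.51, 21.68, 49.42]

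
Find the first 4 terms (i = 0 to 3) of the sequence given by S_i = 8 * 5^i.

This is a geometric sequence.
i=0: S_0 = 8 * 5^0 = 8
i=1: S_1 = 8 * 5^1 = 40
i=2: S_2 = 8 * 5^2 = 200
i=3: S_3 = 8 * 5^3 = 1000
The first 4 terms are: [8, 40, 200, 1000]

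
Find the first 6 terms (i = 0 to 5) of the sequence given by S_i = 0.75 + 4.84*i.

This is an arithmetic sequence.
i=0: S_0 = 0.75 + 4.84*0 = 0.75
i=1: S_1 = 0.75 + 4.84*1 = 5.59
i=2: S_2 = 0.75 + 4.84*2 = 10.43
i=3: S_3 = 0.75 + 4.84*3 = 15.27
i=4: S_4 = 0.75 + 4.84*4 = 20.11
i=5: S_5 = 0.75 + 4.84*5 = 24.95
The first 6 terms are: [0.75, 5.59, 10.43, 15.27, 20.11, 24.95]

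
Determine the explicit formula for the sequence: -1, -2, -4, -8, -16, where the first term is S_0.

Check ratios: -2 / -1 = 2.0
Common ratio r = 2.
First term a = -1.
Formula: S_i = -1 * 2^i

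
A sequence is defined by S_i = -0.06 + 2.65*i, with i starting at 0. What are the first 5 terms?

This is an arithmetic sequence.
i=0: S_0 = -0.06 + 2.65*0 = -0.06
i=1: S_1 = -0.06 + 2.65*1 = 2.59
i=2: S_2 = -0.06 + 2.65*2 = 5.24
i=3: S_3 = -0.06 + 2.65*3 = 7.89
i=4: S_4 = -0.06 + 2.65*4 = 10.54
The first 5 terms are: [-0.06, 2.59, 5.24, 7.89, 10.54]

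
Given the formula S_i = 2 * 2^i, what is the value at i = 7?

S_7 = 2 * 2^7 = 2 * 128 = 256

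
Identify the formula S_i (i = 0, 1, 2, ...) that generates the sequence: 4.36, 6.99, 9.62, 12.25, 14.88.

Check differences: 6.99 - 4.36 = 2.63
9.62 - 6.99 = 2.63
Common difference d = 2.63.
First term a = 4.36.
Formula: S_i = 4.36 + 2.63*i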